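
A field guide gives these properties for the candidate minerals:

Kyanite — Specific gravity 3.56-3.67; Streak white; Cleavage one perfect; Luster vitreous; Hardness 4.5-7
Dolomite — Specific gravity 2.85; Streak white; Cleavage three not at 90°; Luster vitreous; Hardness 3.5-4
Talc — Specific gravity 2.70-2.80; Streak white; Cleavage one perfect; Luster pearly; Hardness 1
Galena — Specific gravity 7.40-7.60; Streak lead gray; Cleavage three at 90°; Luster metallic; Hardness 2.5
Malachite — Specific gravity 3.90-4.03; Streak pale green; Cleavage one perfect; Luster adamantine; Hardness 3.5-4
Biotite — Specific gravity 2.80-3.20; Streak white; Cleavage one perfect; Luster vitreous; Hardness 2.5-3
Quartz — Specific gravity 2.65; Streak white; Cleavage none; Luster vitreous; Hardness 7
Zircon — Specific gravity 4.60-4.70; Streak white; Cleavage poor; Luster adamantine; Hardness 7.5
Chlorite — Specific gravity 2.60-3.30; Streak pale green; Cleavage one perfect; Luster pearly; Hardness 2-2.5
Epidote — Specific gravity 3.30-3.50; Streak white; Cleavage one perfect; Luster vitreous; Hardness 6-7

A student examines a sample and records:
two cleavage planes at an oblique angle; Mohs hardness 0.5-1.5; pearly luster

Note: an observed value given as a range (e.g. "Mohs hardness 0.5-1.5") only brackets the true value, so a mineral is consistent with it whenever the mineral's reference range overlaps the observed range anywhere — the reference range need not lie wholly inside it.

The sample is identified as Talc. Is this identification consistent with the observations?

Inconsistent

Two cleavage planes at an oblique angle — Talc has cleavage one perfect; inconsistent.
Mohs hardness 0.5-1.5 — fits Talc (hardness 1).
Pearly luster — fits Talc (pearly luster).
Talc is excluded by the cleavage.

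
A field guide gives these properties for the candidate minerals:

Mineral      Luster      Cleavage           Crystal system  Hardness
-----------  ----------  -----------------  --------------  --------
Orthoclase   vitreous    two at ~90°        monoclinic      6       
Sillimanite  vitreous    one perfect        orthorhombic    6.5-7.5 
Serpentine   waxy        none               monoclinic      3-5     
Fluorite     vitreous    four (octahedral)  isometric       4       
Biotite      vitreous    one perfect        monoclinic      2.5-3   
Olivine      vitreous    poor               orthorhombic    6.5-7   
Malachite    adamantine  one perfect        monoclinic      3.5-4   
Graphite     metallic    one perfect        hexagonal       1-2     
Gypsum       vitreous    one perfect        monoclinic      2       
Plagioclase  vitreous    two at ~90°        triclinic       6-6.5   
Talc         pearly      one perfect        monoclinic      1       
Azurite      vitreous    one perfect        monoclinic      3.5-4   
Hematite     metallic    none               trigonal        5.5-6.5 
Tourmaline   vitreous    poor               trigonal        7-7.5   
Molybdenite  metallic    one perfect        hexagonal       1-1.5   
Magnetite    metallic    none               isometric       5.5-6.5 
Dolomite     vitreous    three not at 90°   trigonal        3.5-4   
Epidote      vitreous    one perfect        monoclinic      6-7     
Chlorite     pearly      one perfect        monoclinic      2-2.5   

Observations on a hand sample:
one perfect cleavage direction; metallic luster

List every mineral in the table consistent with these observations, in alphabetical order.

Graphite, Molybdenite

One perfect cleavage direction — only Sillimanite, Biotite, Malachite, Graphite, Gypsum, Talc, Azurite, Molybdenite, Epidote, Chlorite remain.
Metallic luster — narrows the field to Graphite, Molybdenite.
Remaining candidates: Graphite, Molybdenite.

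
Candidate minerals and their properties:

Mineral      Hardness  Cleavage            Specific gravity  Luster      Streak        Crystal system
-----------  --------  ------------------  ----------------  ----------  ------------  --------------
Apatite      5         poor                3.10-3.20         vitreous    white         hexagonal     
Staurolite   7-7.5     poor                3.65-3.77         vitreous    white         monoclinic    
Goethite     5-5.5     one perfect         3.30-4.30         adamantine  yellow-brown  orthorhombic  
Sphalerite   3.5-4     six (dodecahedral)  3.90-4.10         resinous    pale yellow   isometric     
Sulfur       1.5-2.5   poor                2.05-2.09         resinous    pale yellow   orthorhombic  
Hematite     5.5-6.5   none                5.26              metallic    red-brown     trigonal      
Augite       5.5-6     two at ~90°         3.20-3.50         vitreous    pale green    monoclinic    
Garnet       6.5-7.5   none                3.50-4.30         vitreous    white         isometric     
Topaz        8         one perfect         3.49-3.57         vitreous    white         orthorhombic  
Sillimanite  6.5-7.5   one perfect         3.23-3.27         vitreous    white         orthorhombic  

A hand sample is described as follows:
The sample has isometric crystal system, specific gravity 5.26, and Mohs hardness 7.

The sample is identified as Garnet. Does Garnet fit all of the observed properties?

Isometric crystal system — matches Garnet (isometric system).
Specific gravity 5.26 — Garnet has SG 3.50-4.30; inconsistent.
Mohs hardness 7 — matches Garnet (hardness 6.5-7.5).
Garnet is excluded by the specific gravity.

Inconsistent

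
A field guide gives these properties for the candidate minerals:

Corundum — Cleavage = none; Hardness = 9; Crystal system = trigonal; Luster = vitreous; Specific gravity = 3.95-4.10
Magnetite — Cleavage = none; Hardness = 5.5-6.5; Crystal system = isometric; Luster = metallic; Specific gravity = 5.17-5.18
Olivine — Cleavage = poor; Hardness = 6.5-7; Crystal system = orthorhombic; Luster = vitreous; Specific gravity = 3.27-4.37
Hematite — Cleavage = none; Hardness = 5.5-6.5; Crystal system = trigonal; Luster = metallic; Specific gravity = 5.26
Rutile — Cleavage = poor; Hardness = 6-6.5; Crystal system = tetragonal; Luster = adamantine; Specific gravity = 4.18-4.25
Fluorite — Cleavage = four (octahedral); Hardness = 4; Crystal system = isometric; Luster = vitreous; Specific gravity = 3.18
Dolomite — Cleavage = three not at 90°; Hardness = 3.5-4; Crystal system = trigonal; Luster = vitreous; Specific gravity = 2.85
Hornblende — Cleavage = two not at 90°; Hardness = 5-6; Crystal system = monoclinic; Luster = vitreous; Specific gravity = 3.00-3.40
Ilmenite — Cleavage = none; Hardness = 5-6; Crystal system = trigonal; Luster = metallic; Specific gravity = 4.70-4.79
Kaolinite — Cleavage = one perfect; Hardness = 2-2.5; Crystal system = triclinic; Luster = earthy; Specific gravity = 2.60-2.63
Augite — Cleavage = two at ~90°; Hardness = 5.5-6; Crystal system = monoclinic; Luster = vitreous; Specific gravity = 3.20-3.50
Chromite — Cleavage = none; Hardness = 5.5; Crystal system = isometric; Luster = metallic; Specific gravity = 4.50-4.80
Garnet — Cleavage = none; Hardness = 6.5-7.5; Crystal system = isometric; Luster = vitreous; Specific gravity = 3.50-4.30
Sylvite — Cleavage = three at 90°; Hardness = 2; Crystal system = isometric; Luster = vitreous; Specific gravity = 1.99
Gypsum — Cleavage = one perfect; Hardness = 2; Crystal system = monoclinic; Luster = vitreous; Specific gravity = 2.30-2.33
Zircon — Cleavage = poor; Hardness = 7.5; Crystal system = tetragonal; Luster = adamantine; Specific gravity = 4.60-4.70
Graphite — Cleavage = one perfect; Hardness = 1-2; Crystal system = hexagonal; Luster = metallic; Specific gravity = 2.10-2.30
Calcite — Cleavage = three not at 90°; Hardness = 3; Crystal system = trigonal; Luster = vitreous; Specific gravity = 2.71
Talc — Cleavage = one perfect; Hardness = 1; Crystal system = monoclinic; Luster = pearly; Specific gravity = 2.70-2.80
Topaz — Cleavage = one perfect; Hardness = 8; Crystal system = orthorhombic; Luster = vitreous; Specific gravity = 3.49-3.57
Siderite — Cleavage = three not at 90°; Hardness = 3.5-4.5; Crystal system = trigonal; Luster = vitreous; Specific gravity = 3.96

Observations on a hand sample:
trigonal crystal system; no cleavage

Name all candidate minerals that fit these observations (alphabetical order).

Corundum, Hematite, Ilmenite

Trigonal crystal system: Corundum, Hematite, Dolomite, Ilmenite, Calcite, Siderite remain.
No cleavage is inconsistent with Dolomite, Calcite, Siderite.
The minerals that satisfy all observations are Corundum, Hematite, Ilmenite.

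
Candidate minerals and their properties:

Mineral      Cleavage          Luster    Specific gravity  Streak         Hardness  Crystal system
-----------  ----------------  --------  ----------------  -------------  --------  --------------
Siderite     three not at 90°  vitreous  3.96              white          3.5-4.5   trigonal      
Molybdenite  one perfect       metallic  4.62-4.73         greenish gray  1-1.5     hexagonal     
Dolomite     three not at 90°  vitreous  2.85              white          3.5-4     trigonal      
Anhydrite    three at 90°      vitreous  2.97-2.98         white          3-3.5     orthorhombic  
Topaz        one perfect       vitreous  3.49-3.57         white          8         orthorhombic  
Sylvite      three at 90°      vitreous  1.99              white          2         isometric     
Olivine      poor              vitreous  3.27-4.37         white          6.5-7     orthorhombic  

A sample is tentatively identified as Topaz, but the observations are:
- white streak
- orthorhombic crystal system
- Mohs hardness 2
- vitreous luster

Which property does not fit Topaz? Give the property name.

White streak: Topaz has white streak — consistent.
Orthorhombic crystal system: Topaz has orthorhombic system — consistent.
Mohs hardness 2: Topaz has hardness 8 — outside the reference range.
Vitreous luster: Topaz has vitreous luster — consistent.
Only the hardness is inconsistent.

hardness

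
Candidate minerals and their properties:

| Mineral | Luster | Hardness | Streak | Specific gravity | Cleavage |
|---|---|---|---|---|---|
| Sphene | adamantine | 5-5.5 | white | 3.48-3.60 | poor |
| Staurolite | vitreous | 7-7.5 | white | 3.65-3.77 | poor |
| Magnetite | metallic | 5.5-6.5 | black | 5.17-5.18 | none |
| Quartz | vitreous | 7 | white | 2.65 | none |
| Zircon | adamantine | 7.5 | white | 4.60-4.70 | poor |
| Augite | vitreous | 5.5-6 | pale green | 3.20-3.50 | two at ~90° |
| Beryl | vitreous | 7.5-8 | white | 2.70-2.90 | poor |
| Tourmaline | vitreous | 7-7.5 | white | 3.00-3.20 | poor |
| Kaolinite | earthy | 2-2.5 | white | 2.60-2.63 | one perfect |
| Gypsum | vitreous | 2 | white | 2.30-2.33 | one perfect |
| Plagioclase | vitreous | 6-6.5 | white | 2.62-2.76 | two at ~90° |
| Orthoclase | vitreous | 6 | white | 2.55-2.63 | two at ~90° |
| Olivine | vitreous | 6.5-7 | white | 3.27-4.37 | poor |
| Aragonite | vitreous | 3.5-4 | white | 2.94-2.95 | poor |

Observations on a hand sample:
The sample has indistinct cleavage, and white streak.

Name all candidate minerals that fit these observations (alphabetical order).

Aragonite, Beryl, Olivine, Sphene, Staurolite, Tourmaline, Zircon

Indistinct cleavage — narrows the field to Sphene, Staurolite, Zircon, Beryl, Tourmaline, Olivine, Aragonite.
White streak — no further eliminations.
Remaining candidates: Aragonite, Beryl, Olivine, Sphene, Staurolite, Tourmaline, Zircon.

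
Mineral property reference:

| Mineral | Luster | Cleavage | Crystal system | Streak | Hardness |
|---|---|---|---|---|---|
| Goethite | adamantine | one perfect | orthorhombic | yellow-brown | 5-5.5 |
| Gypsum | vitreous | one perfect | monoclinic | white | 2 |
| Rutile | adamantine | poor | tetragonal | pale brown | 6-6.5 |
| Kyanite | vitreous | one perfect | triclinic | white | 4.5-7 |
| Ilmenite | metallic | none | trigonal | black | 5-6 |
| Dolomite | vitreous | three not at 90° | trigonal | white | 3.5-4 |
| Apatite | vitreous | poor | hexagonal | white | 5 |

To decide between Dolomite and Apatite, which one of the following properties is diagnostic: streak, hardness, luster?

Streak: both white — identical.
Hardness: Dolomite 3.5-4, Apatite 5 — these differ.
Luster: both vitreous — identical.
Of the listed properties, hardness is the one that separates them.

hardness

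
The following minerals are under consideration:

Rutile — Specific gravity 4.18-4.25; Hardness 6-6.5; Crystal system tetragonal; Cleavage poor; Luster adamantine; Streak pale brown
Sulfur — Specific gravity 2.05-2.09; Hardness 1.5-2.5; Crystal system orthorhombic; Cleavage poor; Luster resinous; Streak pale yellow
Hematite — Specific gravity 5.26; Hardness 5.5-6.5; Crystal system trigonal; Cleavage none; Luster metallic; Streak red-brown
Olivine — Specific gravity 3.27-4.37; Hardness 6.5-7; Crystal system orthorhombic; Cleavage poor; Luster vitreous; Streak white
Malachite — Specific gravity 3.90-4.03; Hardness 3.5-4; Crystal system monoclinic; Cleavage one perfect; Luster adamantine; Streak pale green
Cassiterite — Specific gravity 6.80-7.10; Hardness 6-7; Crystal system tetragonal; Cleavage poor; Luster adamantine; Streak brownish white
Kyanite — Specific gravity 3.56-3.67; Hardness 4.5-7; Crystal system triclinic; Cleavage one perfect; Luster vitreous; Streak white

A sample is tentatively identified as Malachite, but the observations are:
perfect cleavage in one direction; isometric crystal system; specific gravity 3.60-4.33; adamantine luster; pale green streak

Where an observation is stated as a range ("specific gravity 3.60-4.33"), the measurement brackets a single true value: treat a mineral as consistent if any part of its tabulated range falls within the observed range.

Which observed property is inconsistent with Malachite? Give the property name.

Perfect cleavage in one direction: Malachite has cleavage one perfect — agrees.
Isometric crystal system: Malachite has monoclinic system — outside the reference range.
Specific gravity 3.60-4.33: Malachite has SG 3.90-4.03 — agrees.
Adamantine luster: Malachite has adamantine luster — agrees.
Pale green streak: Malachite has pale green streak — agrees.
Only the crystal system is inconsistent.

crystal system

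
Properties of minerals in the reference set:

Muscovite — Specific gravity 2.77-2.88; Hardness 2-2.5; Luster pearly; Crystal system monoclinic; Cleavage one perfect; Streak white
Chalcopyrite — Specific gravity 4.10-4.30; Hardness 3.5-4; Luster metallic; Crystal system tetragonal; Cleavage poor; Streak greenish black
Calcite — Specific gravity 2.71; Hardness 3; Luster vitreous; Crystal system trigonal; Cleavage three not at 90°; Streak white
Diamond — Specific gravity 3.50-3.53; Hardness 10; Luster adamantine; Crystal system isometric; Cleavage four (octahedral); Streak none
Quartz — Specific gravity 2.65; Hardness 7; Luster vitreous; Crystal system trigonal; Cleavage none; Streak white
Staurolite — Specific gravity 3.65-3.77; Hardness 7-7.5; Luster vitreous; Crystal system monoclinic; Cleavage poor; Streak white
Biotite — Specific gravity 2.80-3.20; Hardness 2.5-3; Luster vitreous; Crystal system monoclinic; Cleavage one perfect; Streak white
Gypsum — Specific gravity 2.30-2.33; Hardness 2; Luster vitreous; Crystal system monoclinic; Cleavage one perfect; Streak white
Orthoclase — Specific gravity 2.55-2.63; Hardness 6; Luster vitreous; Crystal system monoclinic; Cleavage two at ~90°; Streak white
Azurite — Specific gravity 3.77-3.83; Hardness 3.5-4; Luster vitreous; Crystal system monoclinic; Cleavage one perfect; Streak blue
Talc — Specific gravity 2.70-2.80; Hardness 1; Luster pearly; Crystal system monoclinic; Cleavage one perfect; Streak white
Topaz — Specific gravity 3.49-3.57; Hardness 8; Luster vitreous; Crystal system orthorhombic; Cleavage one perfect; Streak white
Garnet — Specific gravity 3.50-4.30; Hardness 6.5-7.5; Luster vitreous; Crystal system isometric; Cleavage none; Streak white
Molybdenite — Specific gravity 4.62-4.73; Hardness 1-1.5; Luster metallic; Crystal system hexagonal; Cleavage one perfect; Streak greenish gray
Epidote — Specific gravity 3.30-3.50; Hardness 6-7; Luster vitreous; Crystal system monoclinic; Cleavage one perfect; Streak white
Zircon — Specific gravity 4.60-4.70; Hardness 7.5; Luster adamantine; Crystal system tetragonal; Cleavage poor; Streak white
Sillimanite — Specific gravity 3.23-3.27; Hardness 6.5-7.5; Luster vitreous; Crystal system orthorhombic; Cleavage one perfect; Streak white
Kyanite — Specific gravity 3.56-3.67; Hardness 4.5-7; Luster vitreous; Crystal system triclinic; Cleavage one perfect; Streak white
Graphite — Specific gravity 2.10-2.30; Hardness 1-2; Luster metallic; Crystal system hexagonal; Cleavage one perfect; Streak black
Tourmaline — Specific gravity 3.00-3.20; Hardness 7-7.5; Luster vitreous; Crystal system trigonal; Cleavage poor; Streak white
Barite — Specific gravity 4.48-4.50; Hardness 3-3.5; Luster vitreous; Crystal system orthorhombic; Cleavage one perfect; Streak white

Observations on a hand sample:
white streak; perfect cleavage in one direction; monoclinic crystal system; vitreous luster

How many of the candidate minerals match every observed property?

3

White streak excludes Chalcopyrite, Diamond, Azurite, Molybdenite, Graphite.
Perfect cleavage in one direction: only Muscovite, Biotite, Gypsum, Talc, Topaz, Epidote, Sillimanite, Kyanite, Barite remain.
Monoclinic crystal system eliminates Topaz, Sillimanite, Kyanite, Barite.
Vitreous luster eliminates Muscovite, Talc.
Remaining candidates: Biotite, Epidote, Gypsum.
That is 3 minerals.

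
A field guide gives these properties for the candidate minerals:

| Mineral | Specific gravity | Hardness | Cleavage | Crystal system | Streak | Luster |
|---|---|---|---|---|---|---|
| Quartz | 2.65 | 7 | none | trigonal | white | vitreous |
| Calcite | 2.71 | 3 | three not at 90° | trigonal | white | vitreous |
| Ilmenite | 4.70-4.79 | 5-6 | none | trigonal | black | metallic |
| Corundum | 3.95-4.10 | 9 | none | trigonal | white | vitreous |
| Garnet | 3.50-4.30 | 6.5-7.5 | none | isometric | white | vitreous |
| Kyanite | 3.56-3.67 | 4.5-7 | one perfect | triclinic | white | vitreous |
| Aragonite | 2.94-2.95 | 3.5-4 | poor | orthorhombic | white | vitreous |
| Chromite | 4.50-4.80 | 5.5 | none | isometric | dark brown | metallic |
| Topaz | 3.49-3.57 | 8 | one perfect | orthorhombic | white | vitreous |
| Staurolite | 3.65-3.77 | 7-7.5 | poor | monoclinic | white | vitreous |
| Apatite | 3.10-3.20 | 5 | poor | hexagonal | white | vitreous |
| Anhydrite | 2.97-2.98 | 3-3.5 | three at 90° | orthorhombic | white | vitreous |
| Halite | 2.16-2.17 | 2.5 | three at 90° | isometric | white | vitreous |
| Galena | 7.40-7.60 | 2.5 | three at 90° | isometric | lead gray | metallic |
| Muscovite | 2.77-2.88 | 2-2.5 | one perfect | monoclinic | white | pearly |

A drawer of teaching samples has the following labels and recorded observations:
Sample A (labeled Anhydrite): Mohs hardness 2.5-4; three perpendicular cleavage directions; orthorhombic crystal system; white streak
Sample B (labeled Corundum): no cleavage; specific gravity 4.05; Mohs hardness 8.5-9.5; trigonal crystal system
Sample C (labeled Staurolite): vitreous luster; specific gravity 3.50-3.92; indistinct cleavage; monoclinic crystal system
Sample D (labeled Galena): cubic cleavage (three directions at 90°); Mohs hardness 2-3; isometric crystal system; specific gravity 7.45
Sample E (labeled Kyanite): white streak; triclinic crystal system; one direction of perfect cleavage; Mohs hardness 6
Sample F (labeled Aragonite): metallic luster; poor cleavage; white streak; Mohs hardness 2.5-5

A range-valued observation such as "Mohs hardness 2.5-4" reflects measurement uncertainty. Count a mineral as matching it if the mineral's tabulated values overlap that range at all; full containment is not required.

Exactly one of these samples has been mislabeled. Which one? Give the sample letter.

F

Sample A: observations are consistent with Anhydrite.
Sample B: observations are consistent with Corundum.
Sample C: observations are consistent with Staurolite.
Sample D: observations are consistent with Galena.
Sample E: observations are consistent with Kyanite.
Sample F: metallic luster is outside the reference for Aragonite (vitreous luster) — mislabeled.
The mislabeled specimen is F.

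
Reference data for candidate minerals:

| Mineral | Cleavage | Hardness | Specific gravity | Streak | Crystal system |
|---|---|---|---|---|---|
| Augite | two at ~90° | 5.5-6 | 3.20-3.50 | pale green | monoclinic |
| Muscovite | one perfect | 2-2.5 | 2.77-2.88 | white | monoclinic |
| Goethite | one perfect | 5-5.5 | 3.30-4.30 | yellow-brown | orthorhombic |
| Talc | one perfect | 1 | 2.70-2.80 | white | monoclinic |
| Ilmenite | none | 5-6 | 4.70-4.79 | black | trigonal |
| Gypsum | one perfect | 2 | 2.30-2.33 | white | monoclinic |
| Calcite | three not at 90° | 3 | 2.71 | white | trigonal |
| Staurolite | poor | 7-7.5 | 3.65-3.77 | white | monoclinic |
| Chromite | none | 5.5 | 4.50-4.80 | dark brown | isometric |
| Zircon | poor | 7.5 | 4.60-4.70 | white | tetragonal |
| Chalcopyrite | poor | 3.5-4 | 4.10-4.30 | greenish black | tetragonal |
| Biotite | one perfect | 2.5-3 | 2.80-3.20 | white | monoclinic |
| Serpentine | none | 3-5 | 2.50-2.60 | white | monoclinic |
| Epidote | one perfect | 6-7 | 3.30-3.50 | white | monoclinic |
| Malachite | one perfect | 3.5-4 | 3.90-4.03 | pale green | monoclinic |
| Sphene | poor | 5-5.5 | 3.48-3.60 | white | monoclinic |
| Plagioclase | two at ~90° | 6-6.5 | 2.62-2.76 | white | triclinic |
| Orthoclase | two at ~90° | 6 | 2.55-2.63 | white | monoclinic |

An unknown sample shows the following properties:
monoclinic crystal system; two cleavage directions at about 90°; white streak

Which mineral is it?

Monoclinic crystal system: only Augite, Muscovite, Talc, Gypsum, Staurolite, Biotite, Serpentine, Epidote, Malachite, Sphene, Orthoclase remain.
Two cleavage directions at about 90°: narrows the field to Augite, Orthoclase.
White streak is inconsistent with Augite.
The only mineral consistent with every observation is Orthoclase.

Orthoclase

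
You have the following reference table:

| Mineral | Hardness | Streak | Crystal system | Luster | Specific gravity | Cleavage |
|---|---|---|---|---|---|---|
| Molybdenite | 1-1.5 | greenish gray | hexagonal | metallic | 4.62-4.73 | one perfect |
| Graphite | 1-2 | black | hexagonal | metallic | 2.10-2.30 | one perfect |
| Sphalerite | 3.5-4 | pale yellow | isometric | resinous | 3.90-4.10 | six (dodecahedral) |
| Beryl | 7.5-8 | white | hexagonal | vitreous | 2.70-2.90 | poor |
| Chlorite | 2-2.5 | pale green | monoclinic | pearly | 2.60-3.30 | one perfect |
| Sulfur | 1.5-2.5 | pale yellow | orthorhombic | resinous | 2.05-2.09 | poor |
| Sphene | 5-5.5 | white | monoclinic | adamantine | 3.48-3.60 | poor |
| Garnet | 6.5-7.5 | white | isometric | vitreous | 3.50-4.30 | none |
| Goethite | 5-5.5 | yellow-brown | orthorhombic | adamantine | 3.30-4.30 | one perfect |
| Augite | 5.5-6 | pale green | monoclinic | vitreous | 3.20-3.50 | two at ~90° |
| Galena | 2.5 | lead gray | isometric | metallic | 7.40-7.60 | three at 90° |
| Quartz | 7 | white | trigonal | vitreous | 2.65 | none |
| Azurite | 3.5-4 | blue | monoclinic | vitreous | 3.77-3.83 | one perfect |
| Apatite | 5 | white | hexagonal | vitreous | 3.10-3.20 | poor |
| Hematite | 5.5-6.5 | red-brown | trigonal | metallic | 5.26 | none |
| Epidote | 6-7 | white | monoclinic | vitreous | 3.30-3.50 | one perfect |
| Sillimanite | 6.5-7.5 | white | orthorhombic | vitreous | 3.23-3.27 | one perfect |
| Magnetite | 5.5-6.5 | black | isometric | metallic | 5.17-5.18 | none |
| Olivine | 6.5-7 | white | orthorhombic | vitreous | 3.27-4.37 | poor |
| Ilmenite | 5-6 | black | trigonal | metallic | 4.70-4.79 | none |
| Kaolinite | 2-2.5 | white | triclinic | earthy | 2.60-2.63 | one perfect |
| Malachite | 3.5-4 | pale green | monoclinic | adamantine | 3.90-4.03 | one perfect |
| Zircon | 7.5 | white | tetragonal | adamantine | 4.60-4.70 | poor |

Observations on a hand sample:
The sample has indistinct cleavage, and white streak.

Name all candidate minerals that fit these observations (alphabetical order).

Indistinct cleavage: leaves Beryl, Sulfur, Sphene, Apatite, Olivine, Zircon.
White streak is inconsistent with Sulfur.
The minerals that satisfy all observations are Apatite, Beryl, Olivine, Sphene, Zircon.

Apatite, Beryl, Olivine, Sphene, Zircon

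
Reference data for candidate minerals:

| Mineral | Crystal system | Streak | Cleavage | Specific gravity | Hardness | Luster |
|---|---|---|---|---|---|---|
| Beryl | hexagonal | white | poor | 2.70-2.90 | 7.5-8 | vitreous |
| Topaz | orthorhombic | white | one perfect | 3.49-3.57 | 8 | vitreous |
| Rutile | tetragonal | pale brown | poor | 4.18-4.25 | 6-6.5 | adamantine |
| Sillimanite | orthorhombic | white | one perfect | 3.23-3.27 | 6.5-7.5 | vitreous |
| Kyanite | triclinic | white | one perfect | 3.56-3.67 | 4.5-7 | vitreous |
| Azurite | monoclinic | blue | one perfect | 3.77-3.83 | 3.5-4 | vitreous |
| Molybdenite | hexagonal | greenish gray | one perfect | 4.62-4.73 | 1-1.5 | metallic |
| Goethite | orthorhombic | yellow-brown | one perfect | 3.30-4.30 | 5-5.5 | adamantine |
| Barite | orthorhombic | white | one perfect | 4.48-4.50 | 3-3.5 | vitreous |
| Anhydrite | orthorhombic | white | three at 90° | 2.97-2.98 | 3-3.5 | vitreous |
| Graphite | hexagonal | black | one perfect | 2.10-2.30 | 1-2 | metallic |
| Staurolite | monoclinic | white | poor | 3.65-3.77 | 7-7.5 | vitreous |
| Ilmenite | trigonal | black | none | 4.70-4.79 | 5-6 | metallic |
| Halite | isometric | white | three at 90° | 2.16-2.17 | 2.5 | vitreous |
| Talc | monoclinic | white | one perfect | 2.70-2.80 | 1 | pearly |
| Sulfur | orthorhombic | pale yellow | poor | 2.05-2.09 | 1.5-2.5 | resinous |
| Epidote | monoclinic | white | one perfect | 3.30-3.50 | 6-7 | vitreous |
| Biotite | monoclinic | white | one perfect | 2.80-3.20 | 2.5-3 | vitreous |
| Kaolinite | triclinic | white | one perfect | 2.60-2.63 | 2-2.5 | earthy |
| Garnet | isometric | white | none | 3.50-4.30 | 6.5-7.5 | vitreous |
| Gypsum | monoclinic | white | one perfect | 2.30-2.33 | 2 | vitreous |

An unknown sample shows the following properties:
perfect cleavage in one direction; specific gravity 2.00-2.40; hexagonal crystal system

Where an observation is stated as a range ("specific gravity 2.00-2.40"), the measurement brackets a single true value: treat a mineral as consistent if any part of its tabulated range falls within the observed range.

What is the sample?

Perfect cleavage in one direction — narrows the field to Topaz, Sillimanite, Kyanite, Azurite, Molybdenite, Goethite, Barite, Graphite, Talc, Epidote, Biotite, Kaolinite, Gypsum.
Specific gravity 2.00-2.40 — narrows the field to Graphite, Gypsum.
Hexagonal crystal system excludes Gypsum.
The only mineral consistent with every observation is Graphite.

Graphite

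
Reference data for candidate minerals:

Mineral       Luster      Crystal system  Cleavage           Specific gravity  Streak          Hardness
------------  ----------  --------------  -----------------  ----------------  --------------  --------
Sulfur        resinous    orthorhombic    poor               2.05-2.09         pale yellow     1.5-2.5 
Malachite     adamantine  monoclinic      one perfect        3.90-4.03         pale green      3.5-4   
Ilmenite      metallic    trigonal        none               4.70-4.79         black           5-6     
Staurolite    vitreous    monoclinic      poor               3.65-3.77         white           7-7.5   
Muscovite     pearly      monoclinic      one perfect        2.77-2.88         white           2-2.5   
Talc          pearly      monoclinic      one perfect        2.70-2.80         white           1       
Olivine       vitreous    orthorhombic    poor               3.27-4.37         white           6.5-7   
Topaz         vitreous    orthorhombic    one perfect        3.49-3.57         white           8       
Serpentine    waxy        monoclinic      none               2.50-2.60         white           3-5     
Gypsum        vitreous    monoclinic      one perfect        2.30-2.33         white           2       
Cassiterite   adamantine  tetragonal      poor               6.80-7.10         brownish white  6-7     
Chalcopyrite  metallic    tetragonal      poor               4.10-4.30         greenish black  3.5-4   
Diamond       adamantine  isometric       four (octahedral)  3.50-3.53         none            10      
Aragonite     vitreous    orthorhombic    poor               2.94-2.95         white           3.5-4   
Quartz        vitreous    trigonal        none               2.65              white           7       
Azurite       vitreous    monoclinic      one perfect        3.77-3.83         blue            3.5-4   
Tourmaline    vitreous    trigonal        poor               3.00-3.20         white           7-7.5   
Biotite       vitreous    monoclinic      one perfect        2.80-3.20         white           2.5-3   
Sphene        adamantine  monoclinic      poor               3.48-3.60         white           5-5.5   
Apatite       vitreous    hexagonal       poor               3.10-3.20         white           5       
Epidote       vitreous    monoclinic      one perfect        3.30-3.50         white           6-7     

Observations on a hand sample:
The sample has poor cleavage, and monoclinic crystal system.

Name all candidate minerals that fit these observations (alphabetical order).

Poor cleavage: narrows the field to Sulfur, Staurolite, Olivine, Cassiterite, Chalcopyrite, Aragonite, Tourmaline, Sphene, Apatite.
Monoclinic crystal system: only Staurolite, Sphene remain.
Remaining candidates: Sphene, Staurolite.

Sphene, Staurolite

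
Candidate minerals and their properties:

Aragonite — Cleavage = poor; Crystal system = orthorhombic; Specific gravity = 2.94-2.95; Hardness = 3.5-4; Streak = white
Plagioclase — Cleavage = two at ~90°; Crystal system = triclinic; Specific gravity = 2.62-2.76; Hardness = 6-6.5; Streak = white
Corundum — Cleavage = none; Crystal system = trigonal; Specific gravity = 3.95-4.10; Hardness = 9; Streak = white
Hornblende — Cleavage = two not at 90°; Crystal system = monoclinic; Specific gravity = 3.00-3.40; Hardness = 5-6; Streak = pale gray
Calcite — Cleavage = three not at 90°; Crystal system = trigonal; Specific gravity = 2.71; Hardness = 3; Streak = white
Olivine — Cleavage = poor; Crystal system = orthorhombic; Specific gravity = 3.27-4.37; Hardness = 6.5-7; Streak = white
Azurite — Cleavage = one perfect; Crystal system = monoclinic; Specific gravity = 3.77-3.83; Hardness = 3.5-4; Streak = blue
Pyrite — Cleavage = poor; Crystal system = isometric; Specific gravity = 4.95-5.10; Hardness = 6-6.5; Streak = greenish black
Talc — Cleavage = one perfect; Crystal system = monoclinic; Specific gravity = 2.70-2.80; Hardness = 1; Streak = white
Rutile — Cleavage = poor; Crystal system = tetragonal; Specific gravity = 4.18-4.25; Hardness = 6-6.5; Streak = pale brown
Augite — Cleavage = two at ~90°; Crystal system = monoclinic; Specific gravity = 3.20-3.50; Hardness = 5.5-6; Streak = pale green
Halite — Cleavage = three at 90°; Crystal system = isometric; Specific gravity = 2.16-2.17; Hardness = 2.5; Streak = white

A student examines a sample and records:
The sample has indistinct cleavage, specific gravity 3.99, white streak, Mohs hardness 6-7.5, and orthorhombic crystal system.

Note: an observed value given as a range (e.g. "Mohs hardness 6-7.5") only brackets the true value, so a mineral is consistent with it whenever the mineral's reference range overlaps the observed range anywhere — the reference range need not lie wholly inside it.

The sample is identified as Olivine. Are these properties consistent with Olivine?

Consistent

Indistinct cleavage — is consistent with Olivine (cleavage poor).
Specific gravity 3.99 — is consistent with Olivine (SG 3.27-4.37).
White streak — is consistent with Olivine (white streak).
Mohs hardness 6-7.5 — is consistent with Olivine (hardness 6.5-7).
Orthorhombic crystal system — is consistent with Olivine (orthorhombic system).
All observations are consistent with the tabulated values for Olivine.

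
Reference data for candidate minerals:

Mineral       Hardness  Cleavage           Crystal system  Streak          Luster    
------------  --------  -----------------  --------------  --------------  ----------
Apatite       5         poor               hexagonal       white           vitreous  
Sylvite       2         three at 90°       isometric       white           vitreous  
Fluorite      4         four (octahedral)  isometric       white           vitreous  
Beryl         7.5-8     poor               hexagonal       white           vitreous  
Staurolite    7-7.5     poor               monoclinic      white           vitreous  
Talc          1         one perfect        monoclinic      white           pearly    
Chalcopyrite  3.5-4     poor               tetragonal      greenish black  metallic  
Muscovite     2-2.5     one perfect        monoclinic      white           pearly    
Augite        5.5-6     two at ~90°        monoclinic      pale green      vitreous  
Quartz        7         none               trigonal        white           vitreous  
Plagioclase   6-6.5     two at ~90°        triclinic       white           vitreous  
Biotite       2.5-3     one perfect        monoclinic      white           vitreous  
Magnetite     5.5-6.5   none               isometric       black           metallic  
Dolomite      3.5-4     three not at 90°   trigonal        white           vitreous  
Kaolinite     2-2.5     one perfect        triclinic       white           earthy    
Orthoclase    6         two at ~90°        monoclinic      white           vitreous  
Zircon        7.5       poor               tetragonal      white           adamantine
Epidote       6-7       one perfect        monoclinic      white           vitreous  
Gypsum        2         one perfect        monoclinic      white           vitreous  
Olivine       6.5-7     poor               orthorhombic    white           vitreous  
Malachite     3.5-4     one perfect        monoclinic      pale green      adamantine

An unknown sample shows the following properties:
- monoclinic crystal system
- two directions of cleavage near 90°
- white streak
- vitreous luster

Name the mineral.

Orthoclase

Monoclinic crystal system — narrows the field to Staurolite, Talc, Muscovite, Augite, Biotite, Orthoclase, Epidote, Gypsum, Malachite.
Two directions of cleavage near 90° — leaves Augite, Orthoclase.
White streak rules out Augite.
Vitreous luster — every remaining candidate is consistent.
The only mineral consistent with every observation is Orthoclase.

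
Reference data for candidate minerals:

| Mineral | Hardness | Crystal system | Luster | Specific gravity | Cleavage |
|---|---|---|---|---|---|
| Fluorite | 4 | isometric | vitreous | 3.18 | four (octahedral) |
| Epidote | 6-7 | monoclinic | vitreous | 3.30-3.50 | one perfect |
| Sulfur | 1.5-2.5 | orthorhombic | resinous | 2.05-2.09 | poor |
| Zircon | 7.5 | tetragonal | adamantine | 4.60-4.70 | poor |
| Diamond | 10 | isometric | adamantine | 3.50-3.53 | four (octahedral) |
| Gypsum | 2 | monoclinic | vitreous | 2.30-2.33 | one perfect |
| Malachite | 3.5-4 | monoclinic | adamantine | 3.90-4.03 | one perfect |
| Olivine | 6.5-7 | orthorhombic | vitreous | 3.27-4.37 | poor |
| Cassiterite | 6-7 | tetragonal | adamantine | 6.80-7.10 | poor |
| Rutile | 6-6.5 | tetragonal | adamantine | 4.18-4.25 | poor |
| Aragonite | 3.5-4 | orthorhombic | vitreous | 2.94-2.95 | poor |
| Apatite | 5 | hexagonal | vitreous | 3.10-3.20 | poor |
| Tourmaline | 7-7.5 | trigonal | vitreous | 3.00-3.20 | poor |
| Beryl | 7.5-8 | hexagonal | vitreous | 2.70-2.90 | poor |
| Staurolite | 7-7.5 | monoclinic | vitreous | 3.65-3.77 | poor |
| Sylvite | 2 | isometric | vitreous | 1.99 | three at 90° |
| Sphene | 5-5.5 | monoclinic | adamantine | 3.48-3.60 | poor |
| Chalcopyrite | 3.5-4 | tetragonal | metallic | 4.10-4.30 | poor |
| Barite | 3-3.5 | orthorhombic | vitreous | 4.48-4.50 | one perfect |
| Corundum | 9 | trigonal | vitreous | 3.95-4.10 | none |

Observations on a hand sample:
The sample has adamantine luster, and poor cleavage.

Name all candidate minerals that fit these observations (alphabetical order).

Cassiterite, Rutile, Sphene, Zircon

Adamantine luster — narrows the field to Zircon, Diamond, Malachite, Cassiterite, Rutile, Sphene.
Poor cleavage excludes Diamond, Malachite.
The minerals that satisfy all observations are Cassiterite, Rutile, Sphene, Zircon.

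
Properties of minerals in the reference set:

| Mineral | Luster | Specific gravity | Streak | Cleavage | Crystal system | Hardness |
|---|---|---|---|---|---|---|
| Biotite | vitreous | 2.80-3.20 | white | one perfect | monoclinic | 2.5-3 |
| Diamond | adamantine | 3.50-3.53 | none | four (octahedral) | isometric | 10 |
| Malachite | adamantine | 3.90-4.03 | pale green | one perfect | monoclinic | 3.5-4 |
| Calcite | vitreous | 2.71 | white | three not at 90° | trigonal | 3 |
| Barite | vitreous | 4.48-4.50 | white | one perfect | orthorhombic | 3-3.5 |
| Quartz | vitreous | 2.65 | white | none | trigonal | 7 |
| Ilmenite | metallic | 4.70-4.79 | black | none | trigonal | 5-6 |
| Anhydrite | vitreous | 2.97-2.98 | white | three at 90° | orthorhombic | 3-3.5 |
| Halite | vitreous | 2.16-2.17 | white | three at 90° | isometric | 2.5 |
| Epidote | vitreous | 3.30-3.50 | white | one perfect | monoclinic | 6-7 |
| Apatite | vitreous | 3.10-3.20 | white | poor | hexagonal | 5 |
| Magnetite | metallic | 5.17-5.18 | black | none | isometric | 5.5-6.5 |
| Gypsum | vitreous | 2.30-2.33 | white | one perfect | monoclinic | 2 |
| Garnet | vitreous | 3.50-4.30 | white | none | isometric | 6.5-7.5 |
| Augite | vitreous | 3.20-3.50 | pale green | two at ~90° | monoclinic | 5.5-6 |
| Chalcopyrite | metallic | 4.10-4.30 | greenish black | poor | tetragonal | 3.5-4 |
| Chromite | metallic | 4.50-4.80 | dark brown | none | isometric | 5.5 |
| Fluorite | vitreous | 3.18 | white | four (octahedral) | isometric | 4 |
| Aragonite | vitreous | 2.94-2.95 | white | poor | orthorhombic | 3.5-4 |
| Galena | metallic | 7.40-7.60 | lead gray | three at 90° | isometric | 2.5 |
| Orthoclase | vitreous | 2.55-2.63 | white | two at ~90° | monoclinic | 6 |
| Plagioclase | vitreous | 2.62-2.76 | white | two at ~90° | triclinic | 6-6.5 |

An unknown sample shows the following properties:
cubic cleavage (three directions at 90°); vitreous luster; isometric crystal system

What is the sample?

Cubic cleavage (three directions at 90°): leaves Anhydrite, Halite, Galena.
Vitreous luster rules out Galena.
Isometric crystal system is inconsistent with Anhydrite.
Only Halite satisfies all observations.

Halite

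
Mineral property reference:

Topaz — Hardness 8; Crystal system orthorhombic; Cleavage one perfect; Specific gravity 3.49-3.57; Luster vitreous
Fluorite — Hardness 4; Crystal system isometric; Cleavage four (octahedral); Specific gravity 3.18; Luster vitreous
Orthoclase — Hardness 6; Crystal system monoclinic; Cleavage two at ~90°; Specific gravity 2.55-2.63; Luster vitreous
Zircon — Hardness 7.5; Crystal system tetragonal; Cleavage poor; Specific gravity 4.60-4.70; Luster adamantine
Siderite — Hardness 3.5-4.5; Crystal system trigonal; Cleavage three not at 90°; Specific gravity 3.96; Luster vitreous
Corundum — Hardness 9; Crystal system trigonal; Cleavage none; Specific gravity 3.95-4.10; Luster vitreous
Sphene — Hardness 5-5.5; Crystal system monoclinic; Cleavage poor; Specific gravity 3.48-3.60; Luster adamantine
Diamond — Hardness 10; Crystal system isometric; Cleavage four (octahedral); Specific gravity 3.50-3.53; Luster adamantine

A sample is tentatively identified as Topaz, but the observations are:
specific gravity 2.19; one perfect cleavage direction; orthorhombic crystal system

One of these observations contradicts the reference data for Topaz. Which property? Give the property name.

Specific gravity 2.19: Topaz has SG 3.49-3.57 — inconsistent.
One perfect cleavage direction: Topaz has cleavage one perfect — consistent.
Orthorhombic crystal system: Topaz has orthorhombic system — consistent.
Everything matches except the specific gravity.

specific gravity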